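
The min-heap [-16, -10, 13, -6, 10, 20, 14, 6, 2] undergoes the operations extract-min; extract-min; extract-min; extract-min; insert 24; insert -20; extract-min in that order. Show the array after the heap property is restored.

[6, 10, 13, 14, 20, 24]

extract-min → returns -16:
  remove root -16; move last element 2 to root → [2, -10, 13, -6, 10, 20, 14, 6]
  2 vs smaller child -10 at index 1, swap → [-10, 2, 13, -6, 10, 20, 14, 6]
  2 vs smaller child -6 at index 3, swap → [-10, -6, 13, 2, 10, 20, 14, 6]
extract-min → returns -10:
  remove root -10; move last element 6 to root → [6, -6, 13, 2, 10, 20, 14]
  6 vs smaller child -6 at index 1, swap → [-6, 6, 13, 2, 10, 20, 14]
  6 vs smaller child 2 at index 3, swap → [-6, 2, 13, 6, 10, 20, 14]
extract-min → returns -6:
  remove root -6; move last element 14 to root → [14, 2, 13, 6, 10, 20]
  14 vs smaller child 2 at index 1, swap → [2, 14, 13, 6, 10, 20]
  14 vs smaller child 6 at index 3, swap → [2, 6, 13, 14, 10, 20]
extract-min → returns 2:
  remove root 2; move last element 20 to root → [20, 6, 13, 14, 10]
  20 vs smaller child 6 at index 1, swap → [6, 20, 13, 14, 10]
  20 vs smaller child 10 at index 4, swap → [6, 10, 13, 14, 20]
insert 24:
  append 24 at index 5 → [6, 10, 13, 14, 20, 24] (no swap needed)
insert -20:
  append -20 at index 6 → [6, 10, 13, 14, 20, 24, -20]
  -20 < parent 13 at index 2, swap → [6, 10, -20, 14, 20, 24, 13]
  -20 < parent 6 at index 0, swap → [-20, 10, 6, 14, 20, 24, 13]
extract-min → returns -20:
  remove root -20; move last element 13 to root → [13, 10, 6, 14, 20, 24]
  13 vs smaller child 6 at index 2, swap → [6, 10, 13, 14, 20, 24]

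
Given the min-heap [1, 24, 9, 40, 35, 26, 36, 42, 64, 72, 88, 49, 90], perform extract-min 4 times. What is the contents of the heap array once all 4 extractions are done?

[35, 40, 36, 42, 72, 49, 88, 90, 64]

extract-min #1 returns 1:
  remove root 1; move last element 90 to root → [90, 24, 9, 40, 35, 26, 36, 42, 64, 72, 88, 49]
  90 vs smaller child 9 at index 2, swap → [9, 24, 90, 40, 35, 26, 36, 42, 64, 72, 88, 49]
  90 vs smaller child 26 at index 5, swap → [9, 24, 26, 40, 35, 90, 36, 42, 64, 72, 88, 49]
  90 vs only child 49 at index 11, swap → [9, 24, 26, 40, 35, 49, 36, 42, 64, 72, 88, 90]
extract-min #2 returns 9:
  remove root 9; move last element 90 to root → [90, 24, 26, 40, 35, 49, 36, 42, 64, 72, 88]
  90 vs smaller child 24 at index 1, swap → [24, 90, 26, 40, 35, 49, 36, 42, 64, 72, 88]
  90 vs smaller child 35 at index 4, swap → [24, 35, 26, 40, 90, 49, 36, 42, 64, 72, 88]
  90 vs smaller child 72 at index 9, swap → [24, 35, 26, 40, 72, 49, 36, 42, 64, 90, 88]
extract-min #3 returns 24:
  remove root 24; move last element 88 to root → [88, 35, 26, 40, 72, 49, 36, 42, 64, 90]
  88 vs smaller child 26 at index 2, swap → [26, 35, 88, 40, 72, 49, 36, 42, 64, 90]
  88 vs smaller child 36 at index 6, swap → [26, 35, 36, 40, 72, 49, 88, 42, 64, 90]
extract-min #4 returns 26:
  remove root 26; move last element 90 to root → [90, 35, 36, 40, 72, 49, 88, 42, 64]
  90 vs smaller child 35 at index 1, swap → [35, 90, 36, 40, 72, 49, 88, 42, 64]
  90 vs smaller child 40 at index 3, swap → [35, 40, 36, 90, 72, 49, 88, 42, 64]
  90 vs smaller child 42 at index 7, swap → [35, 40, 36, 42, 72, 49, 88, 90, 64]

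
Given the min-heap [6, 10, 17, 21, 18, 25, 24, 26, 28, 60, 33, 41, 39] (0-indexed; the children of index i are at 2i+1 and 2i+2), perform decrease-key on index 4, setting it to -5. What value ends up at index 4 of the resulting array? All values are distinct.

set index 4 from 18 to -5 → [6, 10, 17, 21, -5, 25, 24, 26, 28, 60, 33, 41, 39]
-5 < parent 10 at index 1, swap → [6, -5, 17, 21, 10, 25, 24, 26, 28, 60, 33, 41, 39]
-5 < parent 6 at index 0, swap → [-5, 6, 17, 21, 10, 25, 24, 26, 28, 60, 33, 41, 39]
resulting array: [-5, 6, 17, 21, 10, 25, 24, 26, 28, 60, 33, 41, 39]

10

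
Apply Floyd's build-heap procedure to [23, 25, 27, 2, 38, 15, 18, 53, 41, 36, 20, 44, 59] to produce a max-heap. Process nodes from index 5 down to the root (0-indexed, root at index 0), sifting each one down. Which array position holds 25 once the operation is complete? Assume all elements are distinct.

8

sift down from index 5:
  15 vs larger child 59 at index 12, swap → [23, 25, 27, 2, 38, 59, 18, 53, 41, 36, 20, 44, 15]
sift down from index 4: already satisfies heap property
sift down from index 3:
  2 vs larger child 53 at index 7, swap → [23, 25, 27, 53, 38, 59, 18, 2, 41, 36, 20, 44, 15]
sift down from index 2:
  27 vs larger child 59 at index 5, swap → [23, 25, 59, 53, 38, 27, 18, 2, 41, 36, 20, 44, 15]
  27 vs larger child 44 at index 11, swap → [23, 25, 59, 53, 38, 44, 18, 2, 41, 36, 20, 27, 15]
sift down from index 1:
  25 vs larger child 53 at index 3, swap → [23, 53, 59, 25, 38, 44, 18, 2, 41, 36, 20, 27, 15]
  25 vs larger child 41 at index 8, swap → [23, 53, 59, 41, 38, 44, 18, 2, 25, 36, 20, 27, 15]
sift down from index 0:
  23 vs larger child 59 at index 2, swap → [59, 53, 23, 41, 38, 44, 18, 2, 25, 36, 20, 27, 15]
  23 vs larger child 44 at index 5, swap → [59, 53, 44, 41, 38, 23, 18, 2, 25, 36, 20, 27, 15]
  23 vs larger child 27 at index 11, swap → [59, 53, 44, 41, 38, 27, 18, 2, 25, 36, 20, 23, 15]
resulting array: [59, 53, 44, 41, 38, 27, 18, 2, 25, 36, 20, 23, 15]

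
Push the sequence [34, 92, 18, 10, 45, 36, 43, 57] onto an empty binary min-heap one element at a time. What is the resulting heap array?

Insert 34:
  append 34 at index 0 → [34] (no swap needed)
Insert 92:
  append 92 at index 1 → [34, 92] (no swap needed)
Insert 18:
  append 18 at index 2 → [34, 92, 18]
  18 < parent 34 at index 0, swap → [18, 92, 34]
Insert 10:
  append 10 at index 3 → [18, 92, 34, 10]
  10 < parent 92 at index 1, swap → [18, 10, 34, 92]
  10 < parent 18 at index 0, swap → [10, 18, 34, 92]
Insert 45:
  append 45 at index 4 → [10, 18, 34, 92, 45] (no swap needed)
Insert 36:
  append 36 at index 5 → [10, 18, 34, 92, 45, 36] (no swap needed)
Insert 43:
  append 43 at index 6 → [10, 18, 34, 92, 45, 36, 43] (no swap needed)
Insert 57:
  append 57 at index 7 → [10, 18, 34, 92, 45, 36, 43, 57]
  57 < parent 92 at index 3, swap → [10, 18, 34, 57, 45, 36, 43, 92]

[10, 18, 34, 57, 45, 36, 43, 92]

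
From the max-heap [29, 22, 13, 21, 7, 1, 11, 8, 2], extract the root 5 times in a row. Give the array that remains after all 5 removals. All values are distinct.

extract-max #1 returns 29:
  remove root 29; move last element 2 to root → [2, 22, 13, 21, 7, 1, 11, 8]
  2 vs larger child 22 at index 1, swap → [22, 2, 13, 21, 7, 1, 11, 8]
  2 vs larger child 21 at index 3, swap → [22, 21, 13, 2, 7, 1, 11, 8]
  2 vs only child 8 at index 7, swap → [22, 21, 13, 8, 7, 1, 11, 2]
extract-max #2 returns 22:
  remove root 22; move last element 2 to root → [2, 21, 13, 8, 7, 1, 11]
  2 vs larger child 21 at index 1, swap → [21, 2, 13, 8, 7, 1, 11]
  2 vs larger child 8 at index 3, swap → [21, 8, 13, 2, 7, 1, 11]
extract-max #3 returns 21:
  remove root 21; move last element 11 to root → [11, 8, 13, 2, 7, 1]
  11 vs larger child 13 at index 2, swap → [13, 8, 11, 2, 7, 1]
extract-max #4 returns 13:
  remove root 13; move last element 1 to root → [1, 8, 11, 2, 7]
  1 vs larger child 11 at index 2, swap → [11, 8, 1, 2, 7]
extract-max #5 returns 11:
  remove root 11; move last element 7 to root → [7, 8, 1, 2]
  7 vs larger child 8 at index 1, swap → [8, 7, 1, 2]

[8, 7, 1, 2]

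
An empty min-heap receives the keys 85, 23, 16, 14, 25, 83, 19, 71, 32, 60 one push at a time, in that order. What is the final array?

Insert 85:
  append 85 at index 0 → [85] (no swap needed)
Insert 23:
  append 23 at index 1 → [85, 23]
  23 < parent 85 at index 0, swap → [23, 85]
Insert 16:
  append 16 at index 2 → [23, 85, 16]
  16 < parent 23 at index 0, swap → [16, 85, 23]
Insert 14:
  append 14 at index 3 → [16, 85, 23, 14]
  14 < parent 85 at index 1, swap → [16, 14, 23, 85]
  14 < parent 16 at index 0, swap → [14, 16, 23, 85]
Insert 25:
  append 25 at index 4 → [14, 16, 23, 85, 25] (no swap needed)
Insert 83:
  append 83 at index 5 → [14, 16, 23, 85, 25, 83] (no swap needed)
Insert 19:
  append 19 at index 6 → [14, 16, 23, 85, 25, 83, 19]
  19 < parent 23 at index 2, swap → [14, 16, 19, 85, 25, 83, 23]
Insert 71:
  append 71 at index 7 → [14, 16, 19, 85, 25, 83, 23, 71]
  71 < parent 85 at index 3, swap → [14, 16, 19, 71, 25, 83, 23, 85]
Insert 32:
  append 32 at index 8 → [14, 16, 19, 71, 25, 83, 23, 85, 32]
  32 < parent 71 at index 3, swap → [14, 16, 19, 32, 25, 83, 23, 85, 71]
Insert 60:
  append 60 at index 9 → [14, 16, 19, 32, 25, 83, 23, 85, 71, 60] (no swap needed)

[14, 16, 19, 32, 25, 83, 23, 85, 71, 60]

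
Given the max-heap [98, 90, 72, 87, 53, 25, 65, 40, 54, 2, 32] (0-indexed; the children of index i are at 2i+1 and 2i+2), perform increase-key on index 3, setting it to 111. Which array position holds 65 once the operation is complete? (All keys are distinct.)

set index 3 from 87 to 111 → [98, 90, 72, 111, 53, 25, 65, 40, 54, 2, 32]
111 > parent 90 at index 1, swap → [98, 111, 72, 90, 53, 25, 65, 40, 54, 2, 32]
111 > parent 98 at index 0, swap → [111, 98, 72, 90, 53, 25, 65, 40, 54, 2, 32]
resulting array: [111, 98, 72, 90, 53, 25, 65, 40, 54, 2, 32]

6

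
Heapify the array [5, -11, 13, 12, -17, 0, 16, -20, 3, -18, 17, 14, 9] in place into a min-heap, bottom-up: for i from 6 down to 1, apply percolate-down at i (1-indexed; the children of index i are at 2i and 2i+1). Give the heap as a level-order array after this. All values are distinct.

[-20, -18, 0, -11, -17, 9, 16, 12, 3, 5, 17, 14, 13]

sift down from index 6: already satisfies heap property
sift down from index 5:
  -17 vs smaller child -18 at index 10, swap → [5, -11, 13, 12, -18, 0, 16, -20, 3, -17, 17, 14, 9]
sift down from index 4:
  12 vs smaller child -20 at index 8, swap → [5, -11, 13, -20, -18, 0, 16, 12, 3, -17, 17, 14, 9]
sift down from index 3:
  13 vs smaller child 0 at index 6, swap → [5, -11, 0, -20, -18, 13, 16, 12, 3, -17, 17, 14, 9]
  13 vs smaller child 9 at index 13, swap → [5, -11, 0, -20, -18, 9, 16, 12, 3, -17, 17, 14, 13]
sift down from index 2:
  -11 vs smaller child -20 at index 4, swap → [5, -20, 0, -11, -18, 9, 16, 12, 3, -17, 17, 14, 13]
sift down from index 1:
  5 vs smaller child -20 at index 2, swap → [-20, 5, 0, -11, -18, 9, 16, 12, 3, -17, 17, 14, 13]
  5 vs smaller child -18 at index 5, swap → [-20, -18, 0, -11, 5, 9, 16, 12, 3, -17, 17, 14, 13]
  5 vs smaller child -17 at index 10, swap → [-20, -18, 0, -11, -17, 9, 16, 12, 3, 5, 17, 14, 13]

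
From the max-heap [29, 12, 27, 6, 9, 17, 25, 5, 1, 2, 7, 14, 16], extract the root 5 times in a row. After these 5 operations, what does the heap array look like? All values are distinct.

[14, 12, 7, 6, 9, 2, 1, 5]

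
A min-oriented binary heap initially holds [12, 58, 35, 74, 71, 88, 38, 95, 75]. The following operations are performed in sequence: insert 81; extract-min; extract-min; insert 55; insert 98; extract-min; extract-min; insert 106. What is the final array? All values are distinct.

insert 81:
  append 81 at index 9 → [12, 58, 35, 74, 71, 88, 38, 95, 75, 81] (no swap needed)
extract-min → returns 12:
  remove root 12; move last element 81 to root → [81, 58, 35, 74, 71, 88, 38, 95, 75]
  81 vs smaller child 35 at index 2, swap → [35, 58, 81, 74, 71, 88, 38, 95, 75]
  81 vs smaller child 38 at index 6, swap → [35, 58, 38, 74, 71, 88, 81, 95, 75]
extract-min → returns 35:
  remove root 35; move last element 75 to root → [75, 58, 38, 74, 71, 88, 81, 95]
  75 vs smaller child 38 at index 2, swap → [38, 58, 75, 74, 71, 88, 81, 95]
insert 55:
  append 55 at index 8 → [38, 58, 75, 74, 71, 88, 81, 95, 55]
  55 < parent 74 at index 3, swap → [38, 58, 75, 55, 71, 88, 81, 95, 74]
  55 < parent 58 at index 1, swap → [38, 55, 75, 58, 71, 88, 81, 95, 74]
insert 98:
  append 98 at index 9 → [38, 55, 75, 58, 71, 88, 81, 95, 74, 98] (no swap needed)
extract-min → returns 38:
  remove root 38; move last element 98 to root → [98, 55, 75, 58, 71, 88, 81, 95, 74]
  98 vs smaller child 55 at index 1, swap → [55, 98, 75, 58, 71, 88, 81, 95, 74]
  98 vs smaller child 58 at index 3, swap → [55, 58, 75, 98, 71, 88, 81, 95, 74]
  98 vs smaller child 74 at index 8, swap → [55, 58, 75, 74, 71, 88, 81, 95, 98]
extract-min → returns 55:
  remove root 55; move last element 98 to root → [98, 58, 75, 74, 71, 88, 81, 95]
  98 vs smaller child 58 at index 1, swap → [58, 98, 75, 74, 71, 88, 81, 95]
  98 vs smaller child 71 at index 4, swap → [58, 71, 75, 74, 98, 88, 81, 95]
insert 106:
  append 106 at index 8 → [58, 71, 75, 74, 98, 88, 81, 95, 106] (no swap needed)

[58, 71, 75, 74, 98, 88, 81, 95, 106]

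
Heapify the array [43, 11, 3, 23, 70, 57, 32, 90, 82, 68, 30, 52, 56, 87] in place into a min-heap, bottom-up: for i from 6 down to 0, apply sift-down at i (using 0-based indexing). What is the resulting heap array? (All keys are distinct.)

[3, 11, 32, 23, 30, 52, 43, 90, 82, 68, 70, 57, 56, 87]

sift down from index 6: already satisfies heap property
sift down from index 5:
  57 vs smaller child 52 at index 11, swap → [43, 11, 3, 23, 70, 52, 32, 90, 82, 68, 30, 57, 56, 87]
sift down from index 4:
  70 vs smaller child 30 at index 10, swap → [43, 11, 3, 23, 30, 52, 32, 90, 82, 68, 70, 57, 56, 87]
sift down from index 3: already satisfies heap property
sift down from index 2: already satisfies heap property
sift down from index 1: already satisfies heap property
sift down from index 0:
  43 vs smaller child 3 at index 2, swap → [3, 11, 43, 23, 30, 52, 32, 90, 82, 68, 70, 57, 56, 87]
  43 vs smaller child 32 at index 6, swap → [3, 11, 32, 23, 30, 52, 43, 90, 82, 68, 70, 57, 56, 87]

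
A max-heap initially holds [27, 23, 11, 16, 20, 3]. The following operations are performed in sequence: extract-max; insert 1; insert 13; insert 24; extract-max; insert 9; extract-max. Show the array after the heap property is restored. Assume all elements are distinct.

[20, 16, 13, 9, 3, 1, 11]

extract-max → returns 27:
  remove root 27; move last element 3 to root → [3, 23, 11, 16, 20]
  3 vs larger child 23 at index 1, swap → [23, 3, 11, 16, 20]
  3 vs larger child 20 at index 4, swap → [23, 20, 11, 16, 3]
insert 1:
  append 1 at index 5 → [23, 20, 11, 16, 3, 1] (no swap needed)
insert 13:
  append 13 at index 6 → [23, 20, 11, 16, 3, 1, 13]
  13 > parent 11 at index 2, swap → [23, 20, 13, 16, 3, 1, 11]
insert 24:
  append 24 at index 7 → [23, 20, 13, 16, 3, 1, 11, 24]
  24 > parent 16 at index 3, swap → [23, 20, 13, 24, 3, 1, 11, 16]
  24 > parent 20 at index 1, swap → [23, 24, 13, 20, 3, 1, 11, 16]
  24 > parent 23 at index 0, swap → [24, 23, 13, 20, 3, 1, 11, 16]
extract-max → returns 24:
  remove root 24; move last element 16 to root → [16, 23, 13, 20, 3, 1, 11]
  16 vs larger child 23 at index 1, swap → [23, 16, 13, 20, 3, 1, 11]
  16 vs larger child 20 at index 3, swap → [23, 20, 13, 16, 3, 1, 11]
insert 9:
  append 9 at index 7 → [23, 20, 13, 16, 3, 1, 11, 9] (no swap needed)
extract-max → returns 23:
  remove root 23; move last element 9 to root → [9, 20, 13, 16, 3, 1, 11]
  9 vs larger child 20 at index 1, swap → [20, 9, 13, 16, 3, 1, 11]
  9 vs larger child 16 at index 3, swap → [20, 16, 13, 9, 3, 1, 11]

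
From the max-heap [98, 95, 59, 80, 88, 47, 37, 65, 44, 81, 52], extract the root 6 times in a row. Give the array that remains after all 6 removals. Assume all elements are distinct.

[59, 52, 47, 44, 37]

extract-max #1 returns 98:
  remove root 98; move last element 52 to root → [52, 95, 59, 80, 88, 47, 37, 65, 44, 81]
  52 vs larger child 95 at index 1, swap → [95, 52, 59, 80, 88, 47, 37, 65, 44, 81]
  52 vs larger child 88 at index 4, swap → [95, 88, 59, 80, 52, 47, 37, 65, 44, 81]
  52 vs only child 81 at index 9, swap → [95, 88, 59, 80, 81, 47, 37, 65, 44, 52]
extract-max #2 returns 95:
  remove root 95; move last element 52 to root → [52, 88, 59, 80, 81, 47, 37, 65, 44]
  52 vs larger child 88 at index 1, swap → [88, 52, 59, 80, 81, 47, 37, 65, 44]
  52 vs larger child 81 at index 4, swap → [88, 81, 59, 80, 52, 47, 37, 65, 44]
extract-max #3 returns 88:
  remove root 88; move last element 44 to root → [44, 81, 59, 80, 52, 47, 37, 65]
  44 vs larger child 81 at index 1, swap → [81, 44, 59, 80, 52, 47, 37, 65]
  44 vs larger child 80 at index 3, swap → [81, 80, 59, 44, 52, 47, 37, 65]
  44 vs only child 65 at index 7, swap → [81, 80, 59, 65, 52, 47, 37, 44]
extract-max #4 returns 81:
  remove root 81; move last element 44 to root → [44, 80, 59, 65, 52, 47, 37]
  44 vs larger child 80 at index 1, swap → [80, 44, 59, 65, 52, 47, 37]
  44 vs larger child 65 at index 3, swap → [80, 65, 59, 44, 52, 47, 37]
extract-max #5 returns 80:
  remove root 80; move last element 37 to root → [37, 65, 59, 44, 52, 47]
  37 vs larger child 65 at index 1, swap → [65, 37, 59, 44, 52, 47]
  37 vs larger child 52 at index 4, swap → [65, 52, 59, 44, 37, 47]
extract-max #6 returns 65:
  remove root 65; move last element 47 to root → [47, 52, 59, 44, 37]
  47 vs larger child 59 at index 2, swap → [59, 52, 47, 44, 37]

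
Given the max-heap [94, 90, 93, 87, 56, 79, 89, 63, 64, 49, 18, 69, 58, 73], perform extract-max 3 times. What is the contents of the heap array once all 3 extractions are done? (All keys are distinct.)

[89, 87, 79, 64, 56, 69, 73, 63, 58, 49, 18]

extract-max #1 returns 94:
  remove root 94; move last element 73 to root → [73, 90, 93, 87, 56, 79, 89, 63, 64, 49, 18, 69, 58]
  73 vs larger child 93 at index 2, swap → [93, 90, 73, 87, 56, 79, 89, 63, 64, 49, 18, 69, 58]
  73 vs larger child 89 at index 6, swap → [93, 90, 89, 87, 56, 79, 73, 63, 64, 49, 18, 69, 58]
extract-max #2 returns 93:
  remove root 93; move last element 58 to root → [58, 90, 89, 87, 56, 79, 73, 63, 64, 49, 18, 69]
  58 vs larger child 90 at index 1, swap → [90, 58, 89, 87, 56, 79, 73, 63, 64, 49, 18, 69]
  58 vs larger child 87 at index 3, swap → [90, 87, 89, 58, 56, 79, 73, 63, 64, 49, 18, 69]
  58 vs larger child 64 at index 8, swap → [90, 87, 89, 64, 56, 79, 73, 63, 58, 49, 18, 69]
extract-max #3 returns 90:
  remove root 90; move last element 69 to root → [69, 87, 89, 64, 56, 79, 73, 63, 58, 49, 18]
  69 vs larger child 89 at index 2, swap → [89, 87, 69, 64, 56, 79, 73, 63, 58, 49, 18]
  69 vs larger child 79 at index 5, swap → [89, 87, 79, 64, 56, 69, 73, 63, 58, 49, 18]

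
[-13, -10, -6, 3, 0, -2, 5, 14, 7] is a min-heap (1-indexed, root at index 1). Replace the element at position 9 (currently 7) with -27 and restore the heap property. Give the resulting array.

set index 9 from 7 to -27 → [-13, -10, -6, 3, 0, -2, 5, 14, -27]
-27 < parent 3 at index 4, swap → [-13, -10, -6, -27, 0, -2, 5, 14, 3]
-27 < parent -10 at index 2, swap → [-13, -27, -6, -10, 0, -2, 5, 14, 3]
-27 < parent -13 at index 1, swap → [-27, -13, -6, -10, 0, -2, 5, 14, 3]

[-27, -13, -6, -10, 0, -2, 5, 14, 3]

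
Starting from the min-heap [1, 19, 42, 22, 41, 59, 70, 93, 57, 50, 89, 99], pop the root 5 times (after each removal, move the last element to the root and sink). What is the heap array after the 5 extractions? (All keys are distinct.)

[50, 57, 59, 93, 89, 99, 70]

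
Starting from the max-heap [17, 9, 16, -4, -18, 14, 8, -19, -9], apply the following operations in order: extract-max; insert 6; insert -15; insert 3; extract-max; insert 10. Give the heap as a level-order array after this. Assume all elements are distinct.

[14, 10, 8, 6, 9, -9, -15, -19, -4, -18, 3]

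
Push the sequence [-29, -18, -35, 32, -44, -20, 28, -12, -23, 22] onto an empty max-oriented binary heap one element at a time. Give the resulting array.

Insert -29:
  append -29 at index 0 → [-29] (no swap needed)
Insert -18:
  append -18 at index 1 → [-29, -18]
  -18 > parent -29 at index 0, swap → [-18, -29]
Insert -35:
  append -35 at index 2 → [-18, -29, -35] (no swap needed)
Insert 32:
  append 32 at index 3 → [-18, -29, -35, 32]
  32 > parent -29 at index 1, swap → [-18, 32, -35, -29]
  32 > parent -18 at index 0, swap → [32, -18, -35, -29]
Insert -44:
  append -44 at index 4 → [32, -18, -35, -29, -44] (no swap needed)
Insert -20:
  append -20 at index 5 → [32, -18, -35, -29, -44, -20]
  -20 > parent -35 at index 2, swap → [32, -18, -20, -29, -44, -35]
Insert 28:
  append 28 at index 6 → [32, -18, -20, -29, -44, -35, 28]
  28 > parent -20 at index 2, swap → [32, -18, 28, -29, -44, -35, -20]
Insert -12:
  append -12 at index 7 → [32, -18, 28, -29, -44, -35, -20, -12]
  -12 > parent -29 at index 3, swap → [32, -18, 28, -12, -44, -35, -20, -29]
  -12 > parent -18 at index 1, swap → [32, -12, 28, -18, -44, -35, -20, -29]
Insert -23:
  append -23 at index 8 → [32, -12, 28, -18, -44, -35, -20, -29, -23] (no swap needed)
Insert 22:
  append 22 at index 9 → [32, -12, 28, -18, -44, -35, -20, -29, -23, 22]
  22 > parent -44 at index 4, swap → [32, -12, 28, -18, 22, -35, -20, -29, -23, -44]
  22 > parent -12 at index 1, swap → [32, 22, 28, -18, -12, -35, -20, -29, -23, -44]

[32, 22, 28, -18, -12, -35, -20, -29, -23, -44]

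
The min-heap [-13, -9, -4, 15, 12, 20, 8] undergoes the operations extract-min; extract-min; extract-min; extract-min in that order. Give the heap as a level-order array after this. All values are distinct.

extract-min → returns -13:
  remove root -13; move last element 8 to root → [8, -9, -4, 15, 12, 20]
  8 vs smaller child -9 at index 1, swap → [-9, 8, -4, 15, 12, 20]
extract-min → returns -9:
  remove root -9; move last element 20 to root → [20, 8, -4, 15, 12]
  20 vs smaller child -4 at index 2, swap → [-4, 8, 20, 15, 12]
extract-min → returns -4:
  remove root -4; move last element 12 to root → [12, 8, 20, 15]
  12 vs smaller child 8 at index 1, swap → [8, 12, 20, 15]
extract-min → returns 8:
  remove root 8; move last element 15 to root → [15, 12, 20]
  15 vs smaller child 12 at index 1, swap → [12, 15, 20]

[12, 15, 20]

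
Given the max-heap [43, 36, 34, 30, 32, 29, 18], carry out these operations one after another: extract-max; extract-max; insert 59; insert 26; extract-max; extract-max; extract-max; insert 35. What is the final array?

extract-max → returns 43:
  remove root 43; move last element 18 to root → [18, 36, 34, 30, 32, 29]
  18 vs larger child 36 at index 1, swap → [36, 18, 34, 30, 32, 29]
  18 vs larger child 32 at index 4, swap → [36, 32, 34, 30, 18, 29]
extract-max → returns 36:
  remove root 36; move last element 29 to root → [29, 32, 34, 30, 18]
  29 vs larger child 34 at index 2, swap → [34, 32, 29, 30, 18]
insert 59:
  append 59 at index 5 → [34, 32, 29, 30, 18, 59]
  59 > parent 29 at index 2, swap → [34, 32, 59, 30, 18, 29]
  59 > parent 34 at index 0, swap → [59, 32, 34, 30, 18, 29]
insert 26:
  append 26 at index 6 → [59, 32, 34, 30, 18, 29, 26] (no swap needed)
extract-max → returns 59:
  remove root 59; move last element 26 to root → [26, 32, 34, 30, 18, 29]
  26 vs larger child 34 at index 2, swap → [34, 32, 26, 30, 18, 29]
  26 vs only child 29 at index 5, swap → [34, 32, 29, 30, 18, 26]
extract-max → returns 34:
  remove root 34; move last element 26 to root → [26, 32, 29, 30, 18]
  26 vs larger child 32 at index 1, swap → [32, 26, 29, 30, 18]
  26 vs larger child 30 at index 3, swap → [32, 30, 29, 26, 18]
extract-max → returns 32:
  remove root 32; move last element 18 to root → [18, 30, 29, 26]
  18 vs larger child 30 at index 1, swap → [30, 18, 29, 26]
  18 vs only child 26 at index 3, swap → [30, 26, 29, 18]
insert 35:
  append 35 at index 4 → [30, 26, 29, 18, 35]
  35 > parent 26 at index 1, swap → [30, 35, 29, 18, 26]
  35 > parent 30 at index 0, swap → [35, 30, 29, 18, 26]

[35, 30, 29, 18, 26]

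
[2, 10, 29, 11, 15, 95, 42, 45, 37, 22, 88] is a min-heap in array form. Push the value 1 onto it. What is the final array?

[1, 10, 2, 11, 15, 29, 42, 45, 37, 22, 88, 95]

append 1 at index 11 → [2, 10, 29, 11, 15, 95, 42, 45, 37, 22, 88, 1]
1 < parent 95 at index 5, swap → [2, 10, 29, 11, 15, 1, 42, 45, 37, 22, 88, 95]
1 < parent 29 at index 2, swap → [2, 10, 1, 11, 15, 29, 42, 45, 37, 22, 88, 95]
1 < parent 2 at index 0, swap → [1, 10, 2, 11, 15, 29, 42, 45, 37, 22, 88, 95]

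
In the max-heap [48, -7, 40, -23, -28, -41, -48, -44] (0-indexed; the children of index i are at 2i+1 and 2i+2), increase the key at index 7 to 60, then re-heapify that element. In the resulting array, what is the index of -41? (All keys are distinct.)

5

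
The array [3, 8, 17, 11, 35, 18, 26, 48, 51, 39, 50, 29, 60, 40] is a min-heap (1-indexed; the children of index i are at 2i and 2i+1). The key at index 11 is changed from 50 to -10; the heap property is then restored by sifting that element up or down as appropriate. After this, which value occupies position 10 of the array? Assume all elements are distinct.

set index 11 from 50 to -10 → [3, 8, 17, 11, 35, 18, 26, 48, 51, 39, -10, 29, 60, 40]
-10 < parent 35 at index 5, swap → [3, 8, 17, 11, -10, 18, 26, 48, 51, 39, 35, 29, 60, 40]
-10 < parent 8 at index 2, swap → [3, -10, 17, 11, 8, 18, 26, 48, 51, 39, 35, 29, 60, 40]
-10 < parent 3 at index 1, swap → [-10, 3, 17, 11, 8, 18, 26, 48, 51, 39, 35, 29, 60, 40]
resulting array: [-10, 3, 17, 11, 8, 18, 26, 48, 51, 39, 35, 29, 60, 40]

39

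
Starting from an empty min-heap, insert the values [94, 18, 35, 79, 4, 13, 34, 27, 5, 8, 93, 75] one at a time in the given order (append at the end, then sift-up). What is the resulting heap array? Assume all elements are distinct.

Insert 94:
  append 94 at index 0 → [94] (no swap needed)
Insert 18:
  append 18 at index 1 → [94, 18]
  18 < parent 94 at index 0, swap → [18, 94]
Insert 35:
  append 35 at index 2 → [18, 94, 35] (no swap needed)
Insert 79:
  append 79 at index 3 → [18, 94, 35, 79]
  79 < parent 94 at index 1, swap → [18, 79, 35, 94]
Insert 4:
  append 4 at index 4 → [18, 79, 35, 94, 4]
  4 < parent 79 at index 1, swap → [18, 4, 35, 94, 79]
  4 < parent 18 at index 0, swap → [4, 18, 35, 94, 79]
Insert 13:
  append 13 at index 5 → [4, 18, 35, 94, 79, 13]
  13 < parent 35 at index 2, swap → [4, 18, 13, 94, 79, 35]
Insert 34:
  append 34 at index 6 → [4, 18, 13, 94, 79, 35, 34] (no swap needed)
Insert 27:
  append 27 at index 7 → [4, 18, 13, 94, 79, 35, 34, 27]
  27 < parent 94 at index 3, swap → [4, 18, 13, 27, 79, 35, 34, 94]
Insert 5:
  append 5 at index 8 → [4, 18, 13, 27, 79, 35, 34, 94, 5]
  5 < parent 27 at index 3, swap → [4, 18, 13, 5, 79, 35, 34, 94, 27]
  5 < parent 18 at index 1, swap → [4, 5, 13, 18, 79, 35, 34, 94, 27]
Insert 8:
  append 8 at index 9 → [4, 5, 13, 18, 79, 35, 34, 94, 27, 8]
  8 < parent 79 at index 4, swap → [4, 5, 13, 18, 8, 35, 34, 94, 27, 79]
Insert 93:
  append 93 at index 10 → [4, 5, 13, 18, 8, 35, 34, 94, 27, 79, 93] (no swap needed)
Insert 75:
  append 75 at index 11 → [4, 5, 13, 18, 8, 35, 34, 94, 27, 79, 93, 75] (no swap needed)

[4, 5, 13, 18, 8, 35, 34, 94, 27, 79, 93, 75]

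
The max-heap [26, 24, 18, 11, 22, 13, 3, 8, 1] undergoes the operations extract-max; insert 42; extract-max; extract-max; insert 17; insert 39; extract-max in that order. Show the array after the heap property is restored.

[22, 17, 18, 11, 1, 13, 3, 8]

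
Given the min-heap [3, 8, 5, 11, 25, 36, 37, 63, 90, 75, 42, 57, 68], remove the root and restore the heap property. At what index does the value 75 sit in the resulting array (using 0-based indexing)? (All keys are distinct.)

9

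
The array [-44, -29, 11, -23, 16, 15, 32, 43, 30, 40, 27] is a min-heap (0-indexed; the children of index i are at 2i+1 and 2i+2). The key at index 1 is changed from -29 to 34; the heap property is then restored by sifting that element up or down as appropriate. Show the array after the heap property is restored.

[-44, -23, 11, 30, 16, 15, 32, 43, 34, 40, 27]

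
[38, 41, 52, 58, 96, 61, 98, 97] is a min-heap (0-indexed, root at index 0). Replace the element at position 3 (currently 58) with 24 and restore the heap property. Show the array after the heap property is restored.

set index 3 from 58 to 24 → [38, 41, 52, 24, 96, 61, 98, 97]
24 < parent 41 at index 1, swap → [38, 24, 52, 41, 96, 61, 98, 97]
24 < parent 38 at index 0, swap → [24, 38, 52, 41, 96, 61, 98, 97]

[24, 38, 52, 41, 96, 61, 98, 97]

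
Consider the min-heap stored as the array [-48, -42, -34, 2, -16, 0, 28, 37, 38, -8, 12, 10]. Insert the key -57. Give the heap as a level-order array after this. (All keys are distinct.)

[-57, -42, -48, 2, -16, -34, 28, 37, 38, -8, 12, 10, 0]

append -57 at index 12 → [-48, -42, -34, 2, -16, 0, 28, 37, 38, -8, 12, 10, -57]
-57 < parent 0 at index 5, swap → [-48, -42, -34, 2, -16, -57, 28, 37, 38, -8, 12, 10, 0]
-57 < parent -34 at index 2, swap → [-48, -42, -57, 2, -16, -34, 28, 37, 38, -8, 12, 10, 0]
-57 < parent -48 at index 0, swap → [-57, -42, -48, 2, -16, -34, 28, 37, 38, -8, 12, 10, 0]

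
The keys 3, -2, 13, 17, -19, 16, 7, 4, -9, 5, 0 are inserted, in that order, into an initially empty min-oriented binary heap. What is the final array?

[-19, -9, 7, -2, 0, 16, 13, 17, 4, 5, 3]

Insert 3:
  append 3 at index 0 → [3] (no swap needed)
Insert -2:
  append -2 at index 1 → [3, -2]
  -2 < parent 3 at index 0, swap → [-2, 3]
Insert 13:
  append 13 at index 2 → [-2, 3, 13] (no swap needed)
Insert 17:
  append 17 at index 3 → [-2, 3, 13, 17] (no swap needed)
Insert -19:
  append -19 at index 4 → [-2, 3, 13, 17, -19]
  -19 < parent 3 at index 1, swap → [-2, -19, 13, 17, 3]
  -19 < parent -2 at index 0, swap → [-19, -2, 13, 17, 3]
Insert 16:
  append 16 at index 5 → [-19, -2, 13, 17, 3, 16] (no swap needed)
Insert 7:
  append 7 at index 6 → [-19, -2, 13, 17, 3, 16, 7]
  7 < parent 13 at index 2, swap → [-19, -2, 7, 17, 3, 16, 13]
Insert 4:
  append 4 at index 7 → [-19, -2, 7, 17, 3, 16, 13, 4]
  4 < parent 17 at index 3, swap → [-19, -2, 7, 4, 3, 16, 13, 17]
Insert -9:
  append -9 at index 8 → [-19, -2, 7, 4, 3, 16, 13, 17, -9]
  -9 < parent 4 at index 3, swap → [-19, -2, 7, -9, 3, 16, 13, 17, 4]
  -9 < parent -2 at index 1, swap → [-19, -9, 7, -2, 3, 16, 13, 17, 4]
Insert 5:
  append 5 at index 9 → [-19, -9, 7, -2, 3, 16, 13, 17, 4, 5] (no swap needed)
Insert 0:
  append 0 at index 10 → [-19, -9, 7, -2, 3, 16, 13, 17, 4, 5, 0]
  0 < parent 3 at index 4, swap → [-19, -9, 7, -2, 0, 16, 13, 17, 4, 5, 3]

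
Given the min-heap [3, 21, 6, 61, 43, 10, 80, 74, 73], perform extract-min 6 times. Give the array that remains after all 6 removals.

extract-min #1 returns 3:
  remove root 3; move last element 73 to root → [73, 21, 6, 61, 43, 10, 80, 74]
  73 vs smaller child 6 at index 2, swap → [6, 21, 73, 61, 43, 10, 80, 74]
  73 vs smaller child 10 at index 5, swap → [6, 21, 10, 61, 43, 73, 80, 74]
extract-min #2 returns 6:
  remove root 6; move last element 74 to root → [74, 21, 10, 61, 43, 73, 80]
  74 vs smaller child 10 at index 2, swap → [10, 21, 74, 61, 43, 73, 80]
  74 vs smaller child 73 at index 5, swap → [10, 21, 73, 61, 43, 74, 80]
extract-min #3 returns 10:
  remove root 10; move last element 80 to root → [80, 21, 73, 61, 43, 74]
  80 vs smaller child 21 at index 1, swap → [21, 80, 73, 61, 43, 74]
  80 vs smaller child 43 at index 4, swap → [21, 43, 73, 61, 80, 74]
extract-min #4 returns 21:
  remove root 21; move last element 74 to root → [74, 43, 73, 61, 80]
  74 vs smaller child 43 at index 1, swap → [43, 74, 73, 61, 80]
  74 vs smaller child 61 at index 3, swap → [43, 61, 73, 74, 80]
extract-min #5 returns 43:
  remove root 43; move last element 80 to root → [80, 61, 73, 74]
  80 vs smaller child 61 at index 1, swap → [61, 80, 73, 74]
  80 vs only child 74 at index 3, swap → [61, 74, 73, 80]
extract-min #6 returns 61:
  remove root 61; move last element 80 to root → [80, 74, 73]
  80 vs smaller child 73 at index 2, swap → [73, 74, 80]

[73, 74, 80]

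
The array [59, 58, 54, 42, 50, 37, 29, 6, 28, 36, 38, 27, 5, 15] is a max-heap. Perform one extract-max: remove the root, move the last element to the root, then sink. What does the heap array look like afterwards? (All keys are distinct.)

remove root 59; move last element 15 to root → [15, 58, 54, 42, 50, 37, 29, 6, 28, 36, 38, 27, 5]
15 vs larger child 58 at index 1, swap → [58, 15, 54, 42, 50, 37, 29, 6, 28, 36, 38, 27, 5]
15 vs larger child 50 at index 4, swap → [58, 50, 54, 42, 15, 37, 29, 6, 28, 36, 38, 27, 5]
15 vs larger child 38 at index 10, swap → [58, 50, 54, 42, 38, 37, 29, 6, 28, 36, 15, 27, 5]

[58, 50, 54, 42, 38, 37, 29, 6, 28, 36, 15, 27, 5]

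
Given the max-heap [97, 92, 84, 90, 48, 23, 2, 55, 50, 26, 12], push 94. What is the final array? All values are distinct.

[97, 92, 94, 90, 48, 84, 2, 55, 50, 26, 12, 23]

append 94 at index 11 → [97, 92, 84, 90, 48, 23, 2, 55, 50, 26, 12, 94]
94 > parent 23 at index 5, swap → [97, 92, 84, 90, 48, 94, 2, 55, 50, 26, 12, 23]
94 > parent 84 at index 2, swap → [97, 92, 94, 90, 48, 84, 2, 55, 50, 26, 12, 23]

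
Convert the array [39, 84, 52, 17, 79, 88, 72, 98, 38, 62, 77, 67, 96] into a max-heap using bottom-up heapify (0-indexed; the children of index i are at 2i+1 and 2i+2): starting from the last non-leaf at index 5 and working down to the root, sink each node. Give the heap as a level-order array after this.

sift down from index 5:
  88 vs larger child 96 at index 12, swap → [39, 84, 52, 17, 79, 96, 72, 98, 38, 62, 77, 67, 88]
sift down from index 4: already satisfies heap property
sift down from index 3:
  17 vs larger child 98 at index 7, swap → [39, 84, 52, 98, 79, 96, 72, 17, 38, 62, 77, 67, 88]
sift down from index 2:
  52 vs larger child 96 at index 5, swap → [39, 84, 96, 98, 79, 52, 72, 17, 38, 62, 77, 67, 88]
  52 vs larger child 88 at index 12, swap → [39, 84, 96, 98, 79, 88, 72, 17, 38, 62, 77, 67, 52]
sift down from index 1:
  84 vs larger child 98 at index 3, swap → [39, 98, 96, 84, 79, 88, 72, 17, 38, 62, 77, 67, 52]
sift down from index 0:
  39 vs larger child 98 at index 1, swap → [98, 39, 96, 84, 79, 88, 72, 17, 38, 62, 77, 67, 52]
  39 vs larger child 84 at index 3, swap → [98, 84, 96, 39, 79, 88, 72, 17, 38, 62, 77, 67, 52]

[98, 84, 96, 39, 79, 88, 72, 17, 38, 62, 77, 67, 52]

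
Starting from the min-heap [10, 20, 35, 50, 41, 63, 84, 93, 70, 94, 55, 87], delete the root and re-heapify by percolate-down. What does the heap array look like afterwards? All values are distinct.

[20, 41, 35, 50, 55, 63, 84, 93, 70, 94, 87]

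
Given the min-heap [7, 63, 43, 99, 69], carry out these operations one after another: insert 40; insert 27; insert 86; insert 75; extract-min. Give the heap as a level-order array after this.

insert 40:
  append 40 at index 5 → [7, 63, 43, 99, 69, 40]
  40 < parent 43 at index 2, swap → [7, 63, 40, 99, 69, 43]
insert 27:
  append 27 at index 6 → [7, 63, 40, 99, 69, 43, 27]
  27 < parent 40 at index 2, swap → [7, 63, 27, 99, 69, 43, 40]
insert 86:
  append 86 at index 7 → [7, 63, 27, 99, 69, 43, 40, 86]
  86 < parent 99 at index 3, swap → [7, 63, 27, 86, 69, 43, 40, 99]
insert 75:
  append 75 at index 8 → [7, 63, 27, 86, 69, 43, 40, 99, 75]
  75 < parent 86 at index 3, swap → [7, 63, 27, 75, 69, 43, 40, 99, 86]
extract-min → returns 7:
  remove root 7; move last element 86 to root → [86, 63, 27, 75, 69, 43, 40, 99]
  86 vs smaller child 27 at index 2, swap → [27, 63, 86, 75, 69, 43, 40, 99]
  86 vs smaller child 40 at index 6, swap → [27, 63, 40, 75, 69, 43, 86, 99]

[27, 63, 40, 75, 69, 43, 86, 99]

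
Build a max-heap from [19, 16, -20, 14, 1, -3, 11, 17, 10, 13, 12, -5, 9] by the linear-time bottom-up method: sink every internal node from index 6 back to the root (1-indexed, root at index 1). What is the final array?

sift down from index 6:
  -3 vs larger child 9 at index 13, swap → [19, 16, -20, 14, 1, 9, 11, 17, 10, 13, 12, -5, -3]
sift down from index 5:
  1 vs larger child 13 at index 10, swap → [19, 16, -20, 14, 13, 9, 11, 17, 10, 1, 12, -5, -3]
sift down from index 4:
  14 vs larger child 17 at index 8, swap → [19, 16, -20, 17, 13, 9, 11, 14, 10, 1, 12, -5, -3]
sift down from index 3:
  -20 vs larger child 11 at index 7, swap → [19, 16, 11, 17, 13, 9, -20, 14, 10, 1, 12, -5, -3]
sift down from index 2:
  16 vs larger child 17 at index 4, swap → [19, 17, 11, 16, 13, 9, -20, 14, 10, 1, 12, -5, -3]
sift down from index 1: already satisfies heap property

[19, 17, 11, 16, 13, 9, -20, 14, 10, 1, 12, -5, -3]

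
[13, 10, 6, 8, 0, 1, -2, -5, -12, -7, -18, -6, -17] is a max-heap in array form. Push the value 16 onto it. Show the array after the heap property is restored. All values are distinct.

[16, 10, 13, 8, 0, 1, 6, -5, -12, -7, -18, -6, -17, -2]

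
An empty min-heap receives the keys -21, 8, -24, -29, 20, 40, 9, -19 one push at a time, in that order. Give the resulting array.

Insert -21:
  append -21 at index 0 → [-21] (no swap needed)
Insert 8:
  append 8 at index 1 → [-21, 8] (no swap needed)
Insert -24:
  append -24 at index 2 → [-21, 8, -24]
  -24 < parent -21 at index 0, swap → [-24, 8, -21]
Insert -29:
  append -29 at index 3 → [-24, 8, -21, -29]
  -29 < parent 8 at index 1, swap → [-24, -29, -21, 8]
  -29 < parent -24 at index 0, swap → [-29, -24, -21, 8]
Insert 20:
  append 20 at index 4 → [-29, -24, -21, 8, 20] (no swap needed)
Insert 40:
  append 40 at index 5 → [-29, -24, -21, 8, 20, 40] (no swap needed)
Insert 9:
  append 9 at index 6 → [-29, -24, -21, 8, 20, 40, 9] (no swap needed)
Insert -19:
  append -19 at index 7 → [-29, -24, -21, 8, 20, 40, 9, -19]
  -19 < parent 8 at index 3, swap → [-29, -24, -21, -19, 20, 40, 9, 8]

[-29, -24, -21, -19, 20, 40, 9, 8]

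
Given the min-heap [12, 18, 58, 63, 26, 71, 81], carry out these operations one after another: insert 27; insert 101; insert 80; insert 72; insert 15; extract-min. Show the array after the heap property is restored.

insert 27:
  append 27 at index 7 → [12, 18, 58, 63, 26, 71, 81, 27]
  27 < parent 63 at index 3, swap → [12, 18, 58, 27, 26, 71, 81, 63]
insert 101:
  append 101 at index 8 → [12, 18, 58, 27, 26, 71, 81, 63, 101] (no swap needed)
insert 80:
  append 80 at index 9 → [12, 18, 58, 27, 26, 71, 81, 63, 101, 80] (no swap needed)
insert 72:
  append 72 at index 10 → [12, 18, 58, 27, 26, 71, 81, 63, 101, 80, 72] (no swap needed)
insert 15:
  append 15 at index 11 → [12, 18, 58, 27, 26, 71, 81, 63, 101, 80, 72, 15]
  15 < parent 71 at index 5, swap → [12, 18, 58, 27, 26, 15, 81, 63, 101, 80, 72, 71]
  15 < parent 58 at index 2, swap → [12, 18, 15, 27, 26, 58, 81, 63, 101, 80, 72, 71]
extract-min → returns 12:
  remove root 12; move last element 71 to root → [71, 18, 15, 27, 26, 58, 81, 63, 101, 80, 72]
  71 vs smaller child 15 at index 2, swap → [15, 18, 71, 27, 26, 58, 81, 63, 101, 80, 72]
  71 vs smaller child 58 at index 5, swap → [15, 18, 58, 27, 26, 71, 81, 63, 101, 80, 72]

[15, 18, 58, 27, 26, 71, 81, 63, 101, 80, 72]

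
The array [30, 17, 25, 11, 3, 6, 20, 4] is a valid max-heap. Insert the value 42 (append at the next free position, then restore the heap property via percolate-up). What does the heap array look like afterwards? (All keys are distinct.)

append 42 at index 8 → [30, 17, 25, 11, 3, 6, 20, 4, 42]
42 > parent 11 at index 3, swap → [30, 17, 25, 42, 3, 6, 20, 4, 11]
42 > parent 17 at index 1, swap → [30, 42, 25, 17, 3, 6, 20, 4, 11]
42 > parent 30 at index 0, swap → [42, 30, 25, 17, 3, 6, 20, 4, 11]

[42, 30, 25, 17, 3, 6, 20, 4, 11]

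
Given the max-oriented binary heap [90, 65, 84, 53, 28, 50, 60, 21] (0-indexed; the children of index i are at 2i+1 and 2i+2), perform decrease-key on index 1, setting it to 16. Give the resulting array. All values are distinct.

[90, 53, 84, 21, 28, 50, 60, 16]

set index 1 from 65 to 16 → [90, 16, 84, 53, 28, 50, 60, 21]
16 vs larger child 53 at index 3, swap → [90, 53, 84, 16, 28, 50, 60, 21]
16 vs only child 21 at index 7, swap → [90, 53, 84, 21, 28, 50, 60, 16]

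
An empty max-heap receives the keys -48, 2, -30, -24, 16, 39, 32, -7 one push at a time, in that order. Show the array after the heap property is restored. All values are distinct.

[39, 2, 32, -7, -24, -30, 16, -48]

Insert -48:
  append -48 at index 0 → [-48] (no swap needed)
Insert 2:
  append 2 at index 1 → [-48, 2]
  2 > parent -48 at index 0, swap → [2, -48]
Insert -30:
  append -30 at index 2 → [2, -48, -30] (no swap needed)
Insert -24:
  append -24 at index 3 → [2, -48, -30, -24]
  -24 > parent -48 at index 1, swap → [2, -24, -30, -48]
Insert 16:
  append 16 at index 4 → [2, -24, -30, -48, 16]
  16 > parent -24 at index 1, swap → [2, 16, -30, -48, -24]
  16 > parent 2 at index 0, swap → [16, 2, -30, -48, -24]
Insert 39:
  append 39 at index 5 → [16, 2, -30, -48, -24, 39]
  39 > parent -30 at index 2, swap → [16, 2, 39, -48, -24, -30]
  39 > parent 16 at index 0, swap → [39, 2, 16, -48, -24, -30]
Insert 32:
  append 32 at index 6 → [39, 2, 16, -48, -24, -30, 32]
  32 > parent 16 at index 2, swap → [39, 2, 32, -48, -24, -30, 16]
Insert -7:
  append -7 at index 7 → [39, 2, 32, -48, -24, -30, 16, -7]
  -7 > parent -48 at index 3, swap → [39, 2, 32, -7, -24, -30, 16, -48]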